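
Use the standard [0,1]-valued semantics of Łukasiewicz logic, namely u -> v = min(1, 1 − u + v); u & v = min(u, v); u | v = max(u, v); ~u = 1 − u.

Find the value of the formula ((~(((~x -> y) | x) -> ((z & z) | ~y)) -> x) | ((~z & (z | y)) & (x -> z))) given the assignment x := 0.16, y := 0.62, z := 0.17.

~x: Łukasiewicz ¬ gives 1 − 0.16 = 0.84
(~x -> y): min(1, 1 − 0.84 + 0.62) = 0.78
((~x -> y) | x) = max(0.78, 0.16) = 0.78
(z & z) = min(0.17, 0.17) = 0.17
~y: Łukasiewicz ¬ gives 1 − 0.62 = 0.38
((z & z) | ~y) = max(0.17, 0.38) = 0.38
(((~x -> y) | x) -> ((z & z) | ~y)): min(1, 1 − 0.78 + 0.38) = 0.6
~(((~x -> y) | x) -> ((z & z) | ~y)): Łukasiewicz ¬ gives 1 − 0.6 = 0.4
(~(((~x -> y) | x) -> ((z & z) | ~y)) -> x): min(1, 1 − 0.4 + 0.16) = 0.76
~z: Łukasiewicz ¬ gives 1 − 0.17 = 0.83
(z | y) = max(0.17, 0.62) = 0.62
(~z & (z | y)) = min(0.83, 0.62) = 0.62
(x -> z): min(1, 1 − 0.16 + 0.17) = 1
((~z & (z | y)) & (x -> z)) = min(0.62, 1) = 0.62
((~(((~x -> y) | x) -> ((z & z) | ~y)) -> x) | ((~z & (z | y)) & (x -> z))) = max(0.76, 0.62) = 0.76

0.76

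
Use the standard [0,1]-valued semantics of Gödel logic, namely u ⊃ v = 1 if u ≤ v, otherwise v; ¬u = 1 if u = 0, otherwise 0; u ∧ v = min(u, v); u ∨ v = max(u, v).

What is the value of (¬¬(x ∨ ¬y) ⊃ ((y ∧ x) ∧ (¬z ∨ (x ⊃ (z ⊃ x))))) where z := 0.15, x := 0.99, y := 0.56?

¬y: Gödel ¬ of 0.56 = 0 (operand ≠ 0)
(x ∨ ¬y) = max(0.99, 0) = 0.99
¬(x ∨ ¬y): Gödel ¬ of 0.99 = 0 (operand ≠ 0)
¬¬(x ∨ ¬y): Gödel ¬ of 0 = 1 (operand is 0)
(y ∧ x) = min(0.56, 0.99) = 0.56
¬z: Gödel ¬ of 0.15 = 0 (operand ≠ 0)
(z ⊃ x): 0.15 ≤ 0.99, so result = 1
(x ⊃ (z ⊃ x)): 0.99 ≤ 1, so result = 1
(¬z ∨ (x ⊃ (z ⊃ x))) = max(0, 1) = 1
((y ∧ x) ∧ (¬z ∨ (x ⊃ (z ⊃ x)))) = min(0.56, 1) = 0.56
(¬¬(x ∨ ¬y) ⊃ ((y ∧ x) ∧ (¬z ∨ (x ⊃ (z ⊃ x))))): 1 > 0.56, so result = 0.56

0.56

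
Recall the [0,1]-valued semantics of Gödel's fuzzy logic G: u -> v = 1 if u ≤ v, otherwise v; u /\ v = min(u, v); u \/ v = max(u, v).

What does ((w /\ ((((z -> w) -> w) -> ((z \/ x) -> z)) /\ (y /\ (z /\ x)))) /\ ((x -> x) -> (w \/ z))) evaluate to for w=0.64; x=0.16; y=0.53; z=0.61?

0.16

(z -> w): 0.61 ≤ 0.64, so result = 1
((z -> w) -> w): 1 > 0.64, so result = 0.64
(z \/ x) = max(0.61, 0.16) = 0.61
((z \/ x) -> z): 0.61 ≤ 0.61, so result = 1
(((z -> w) -> w) -> ((z \/ x) -> z)): 0.64 ≤ 1, so result = 1
(z /\ x) = min(0.61, 0.16) = 0.16
(y /\ (z /\ x)) = min(0.53, 0.16) = 0.16
((((z -> w) -> w) -> ((z \/ x) -> z)) /\ (y /\ (z /\ x))) = min(1, 0.16) = 0.16
(w /\ ((((z -> w) -> w) -> ((z \/ x) -> z)) /\ (y /\ (z /\ x)))) = min(0.64, 0.16) = 0.16
(x -> x): 0.16 ≤ 0.16, so result = 1
(w \/ z) = max(0.64, 0.61) = 0.64
((x -> x) -> (w \/ z)): 1 > 0.64, so result = 0.64
((w /\ ((((z -> w) -> w) -> ((z \/ x) -> z)) /\ (y /\ (z /\ x)))) /\ ((x -> x) -> (w \/ z))) = min(0.16, 0.64) = 0.16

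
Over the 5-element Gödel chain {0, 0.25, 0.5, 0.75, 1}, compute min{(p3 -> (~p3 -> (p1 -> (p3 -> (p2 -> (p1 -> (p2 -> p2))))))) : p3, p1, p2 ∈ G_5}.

1.00

Every assignment gives 1. For instance at p3 = 0, p1 = 0, p2 = 0:
  ~p3: Gödel ¬ of 0 = 1 (operand is 0)
  (p2 -> p2): 0 ≤ 0, so result = 1
  (p1 -> (p2 -> p2)): 0 ≤ 1, so result = 1
  (p2 -> (p1 -> (p2 -> p2))): 0 ≤ 1, so result = 1
  (p3 -> (p2 -> (p1 -> (p2 -> p2)))): 0 ≤ 1, so result = 1
  (p1 -> (p3 -> (p2 -> (p1 -> (p2 -> p2))))): 0 ≤ 1, so result = 1
  (~p3 -> (p1 -> (p3 -> (p2 -> (p1 -> (p2 -> p2)))))): 1 ≤ 1, so result = 1
  (p3 -> (~p3 -> (p1 -> (p3 -> (p2 -> (p1 -> (p2 -> p2))))))): 0 ≤ 1, so result = 1
All 125 assignments give value 1 — the formula is a G_5-tautology.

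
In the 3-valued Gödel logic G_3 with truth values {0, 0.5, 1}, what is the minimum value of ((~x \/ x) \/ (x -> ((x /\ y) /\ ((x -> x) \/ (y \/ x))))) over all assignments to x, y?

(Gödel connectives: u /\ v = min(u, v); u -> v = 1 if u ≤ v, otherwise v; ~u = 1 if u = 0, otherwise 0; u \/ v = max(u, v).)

0.50

The minimum is attained at x = 0.5, y = 0:
  ~x: Gödel ¬ of 0.5 = 0 (operand ≠ 0)
  (~x \/ x) = max(0, 0.5) = 0.5
  (x /\ y) = min(0.5, 0) = 0
  (x -> x): 0.5 ≤ 0.5, so result = 1
  (y \/ x) = max(0, 0.5) = 0.5
  ((x -> x) \/ (y \/ x)) = max(1, 0.5) = 1
  ((x /\ y) /\ ((x -> x) \/ (y \/ x))) = min(0, 1) = 0
  (x -> ((x /\ y) /\ ((x -> x) \/ (y \/ x)))): 0.5 > 0, so result = 0
  ((~x \/ x) \/ (x -> ((x /\ y) /\ ((x -> x) \/ (y \/ x))))) = max(0.5, 0) = 0.5
Checking all 9 assignments confirms none give a value below 0.50.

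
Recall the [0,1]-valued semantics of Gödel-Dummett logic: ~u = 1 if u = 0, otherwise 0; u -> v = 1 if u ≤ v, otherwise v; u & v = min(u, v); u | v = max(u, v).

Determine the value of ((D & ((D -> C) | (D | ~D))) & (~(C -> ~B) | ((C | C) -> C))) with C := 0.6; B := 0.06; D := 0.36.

0.36

(D -> C): 0.36 ≤ 0.6, so result = 1
~D: Gödel ¬ of 0.36 = 0 (operand ≠ 0)
(D | ~D) = max(0.36, 0) = 0.36
((D -> C) | (D | ~D)) = max(1, 0.36) = 1
(D & ((D -> C) | (D | ~D))) = min(0.36, 1) = 0.36
~B: Gödel ¬ of 0.06 = 0 (operand ≠ 0)
(C -> ~B): 0.6 > 0, so result = 0
~(C -> ~B): Gödel ¬ of 0 = 1 (operand is 0)
(C | C) = max(0.6, 0.6) = 0.6
((C | C) -> C): 0.6 ≤ 0.6, so result = 1
(~(C -> ~B) | ((C | C) -> C)) = max(1, 1) = 1
((D & ((D -> C) | (D | ~D))) & (~(C -> ~B) | ((C | C) -> C))) = min(0.36, 1) = 0.36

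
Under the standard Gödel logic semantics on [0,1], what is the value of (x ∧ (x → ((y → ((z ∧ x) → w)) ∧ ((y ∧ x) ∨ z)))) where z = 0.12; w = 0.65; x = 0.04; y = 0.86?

0.04

(z ∧ x) = min(0.12, 0.04) = 0.04
((z ∧ x) → w): 0.04 ≤ 0.65, so result = 1
(y → ((z ∧ x) → w)): 0.86 ≤ 1, so result = 1
(y ∧ x) = min(0.86, 0.04) = 0.04
((y ∧ x) ∨ z) = max(0.04, 0.12) = 0.12
((y → ((z ∧ x) → w)) ∧ ((y ∧ x) ∨ z)) = min(1, 0.12) = 0.12
(x → ((y → ((z ∧ x) → w)) ∧ ((y ∧ x) ∨ z))): 0.04 ≤ 0.12, so result = 1
(x ∧ (x → ((y → ((z ∧ x) → w)) ∧ ((y ∧ x) ∨ z)))) = min(0.04, 1) = 0.04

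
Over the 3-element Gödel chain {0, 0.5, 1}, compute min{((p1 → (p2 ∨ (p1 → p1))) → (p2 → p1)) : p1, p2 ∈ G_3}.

0.00

The minimum is attained at p1 = 0, p2 = 0.5:
  (p1 → p1): 0 ≤ 0, so result = 1
  (p2 ∨ (p1 → p1)) = max(0.5, 1) = 1
  (p1 → (p2 ∨ (p1 → p1))): 0 ≤ 1, so result = 1
  (p2 → p1): 0.5 > 0, so result = 0
  ((p1 → (p2 ∨ (p1 → p1))) → (p2 → p1)): 1 > 0, so result = 0
Checking all 9 assignments confirms none give a value below 0.00.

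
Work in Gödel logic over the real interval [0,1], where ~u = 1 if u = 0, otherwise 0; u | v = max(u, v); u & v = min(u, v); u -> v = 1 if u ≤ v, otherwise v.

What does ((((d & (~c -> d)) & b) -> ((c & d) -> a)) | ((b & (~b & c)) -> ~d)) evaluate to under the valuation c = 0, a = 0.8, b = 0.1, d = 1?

1.00

~c: Gödel ¬ of 0 = 1 (operand is 0)
(~c -> d): 1 ≤ 1, so result = 1
(d & (~c -> d)) = min(1, 1) = 1
((d & (~c -> d)) & b) = min(1, 0.1) = 0.1
(c & d) = min(0, 1) = 0
((c & d) -> a): 0 ≤ 0.8, so result = 1
(((d & (~c -> d)) & b) -> ((c & d) -> a)): 0.1 ≤ 1, so result = 1
~b: Gödel ¬ of 0.1 = 0 (operand ≠ 0)
(~b & c) = min(0, 0) = 0
(b & (~b & c)) = min(0.1, 0) = 0
~d: Gödel ¬ of 1 = 0 (operand ≠ 0)
((b & (~b & c)) -> ~d): 0 ≤ 0, so result = 1
((((d & (~c -> d)) & b) -> ((c & d) -> a)) | ((b & (~b & c)) -> ~d)) = max(1, 1) = 1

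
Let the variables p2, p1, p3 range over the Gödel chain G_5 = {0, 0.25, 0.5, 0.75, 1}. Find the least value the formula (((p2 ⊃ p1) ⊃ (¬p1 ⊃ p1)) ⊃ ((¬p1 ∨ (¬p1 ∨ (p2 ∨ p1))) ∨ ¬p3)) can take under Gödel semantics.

The minimum is attained at p2 = 0, p1 = 0.25, p3 = 0.25:
  (p2 ⊃ p1): 0 ≤ 0.25, so result = 1
  ¬p1: Gödel ¬ of 0.25 = 0 (operand ≠ 0)
  (¬p1 ⊃ p1): 0 ≤ 0.25, so result = 1
  ((p2 ⊃ p1) ⊃ (¬p1 ⊃ p1)): 1 ≤ 1, so result = 1
  ¬p1: Gödel ¬ of 0.25 = 0 (operand ≠ 0)
  ¬p1: Gödel ¬ of 0.25 = 0 (operand ≠ 0)
  (p2 ∨ p1) = max(0, 0.25) = 0.25
  (¬p1 ∨ (p2 ∨ p1)) = max(0, 0.25) = 0.25
  (¬p1 ∨ (¬p1 ∨ (p2 ∨ p1))) = max(0, 0.25) = 0.25
  ¬p3: Gödel ¬ of 0.25 = 0 (operand ≠ 0)
  ((¬p1 ∨ (¬p1 ∨ (p2 ∨ p1))) ∨ ¬p3) = max(0.25, 0) = 0.25
  (((p2 ⊃ p1) ⊃ (¬p1 ⊃ p1)) ⊃ ((¬p1 ∨ (¬p1 ∨ (p2 ∨ p1))) ∨ ¬p3)): 1 > 0.25, so result = 0.25
Checking all 125 assignments confirms none give a value below 0.25.

0.25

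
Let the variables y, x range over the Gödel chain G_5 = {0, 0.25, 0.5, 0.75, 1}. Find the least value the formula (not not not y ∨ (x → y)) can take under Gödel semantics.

The minimum is attained at y = 0.25, x = 0.5:
  not y: Gödel ¬ of 0.25 = 0 (operand ≠ 0)
  not not y: Gödel ¬ of 0 = 1 (operand is 0)
  not not not y: Gödel ¬ of 1 = 0 (operand ≠ 0)
  (x → y): 0.5 > 0.25, so result = 0.25
  (not not not y ∨ (x → y)) = max(0, 0.25) = 0.25
Checking all 25 assignments confirms none give a value below 0.25.

0.25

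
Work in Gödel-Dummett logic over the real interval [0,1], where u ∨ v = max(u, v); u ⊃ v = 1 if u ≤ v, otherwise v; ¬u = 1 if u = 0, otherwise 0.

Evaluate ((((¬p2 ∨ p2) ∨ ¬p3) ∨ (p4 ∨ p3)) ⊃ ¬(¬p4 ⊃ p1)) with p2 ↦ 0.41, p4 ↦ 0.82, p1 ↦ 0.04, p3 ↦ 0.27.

¬p2: Gödel ¬ of 0.41 = 0 (operand ≠ 0)
(¬p2 ∨ p2) = max(0, 0.41) = 0.41
¬p3: Gödel ¬ of 0.27 = 0 (operand ≠ 0)
((¬p2 ∨ p2) ∨ ¬p3) = max(0.41, 0) = 0.41
(p4 ∨ p3) = max(0.82, 0.27) = 0.82
(((¬p2 ∨ p2) ∨ ¬p3) ∨ (p4 ∨ p3)) = max(0.41, 0.82) = 0.82
¬p4: Gödel ¬ of 0.82 = 0 (operand ≠ 0)
(¬p4 ⊃ p1): 0 ≤ 0.04, so result = 1
¬(¬p4 ⊃ p1): Gödel ¬ of 1 = 0 (operand ≠ 0)
((((¬p2 ∨ p2) ∨ ¬p3) ∨ (p4 ∨ p3)) ⊃ ¬(¬p4 ⊃ p1)): 0.82 > 0, so result = 0

0.00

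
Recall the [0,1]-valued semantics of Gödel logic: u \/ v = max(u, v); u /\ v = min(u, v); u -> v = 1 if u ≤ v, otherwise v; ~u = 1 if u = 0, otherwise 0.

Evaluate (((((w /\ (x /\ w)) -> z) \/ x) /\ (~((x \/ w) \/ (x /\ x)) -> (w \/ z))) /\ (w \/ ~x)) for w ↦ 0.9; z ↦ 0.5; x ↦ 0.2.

(x /\ w) = min(0.2, 0.9) = 0.2
(w /\ (x /\ w)) = min(0.9, 0.2) = 0.2
((w /\ (x /\ w)) -> z): 0.2 ≤ 0.5, so result = 1
(((w /\ (x /\ w)) -> z) \/ x) = max(1, 0.2) = 1
(x \/ w) = max(0.2, 0.9) = 0.9
(x /\ x) = min(0.2, 0.2) = 0.2
((x \/ w) \/ (x /\ x)) = max(0.9, 0.2) = 0.9
~((x \/ w) \/ (x /\ x)): Gödel ¬ of 0.9 = 0 (operand ≠ 0)
(w \/ z) = max(0.9, 0.5) = 0.9
(~((x \/ w) \/ (x /\ x)) -> (w \/ z)): 0 ≤ 0.9, so result = 1
((((w /\ (x /\ w)) -> z) \/ x) /\ (~((x \/ w) \/ (x /\ x)) -> (w \/ z))) = min(1, 1) = 1
~x: Gödel ¬ of 0.2 = 0 (operand ≠ 0)
(w \/ ~x) = max(0.9, 0) = 0.9
(((((w /\ (x /\ w)) -> z) \/ x) /\ (~((x \/ w) \/ (x /\ x)) -> (w \/ z))) /\ (w \/ ~x)) = min(1, 0.9) = 0.9

0.90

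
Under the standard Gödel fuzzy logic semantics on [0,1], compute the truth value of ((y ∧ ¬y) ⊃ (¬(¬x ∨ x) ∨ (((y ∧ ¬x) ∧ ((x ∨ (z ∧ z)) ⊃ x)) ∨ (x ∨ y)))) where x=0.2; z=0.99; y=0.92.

¬y: Gödel ¬ of 0.92 = 0 (operand ≠ 0)
(y ∧ ¬y) = min(0.92, 0) = 0
¬x: Gödel ¬ of 0.2 = 0 (operand ≠ 0)
(¬x ∨ x) = max(0, 0.2) = 0.2
¬(¬x ∨ x): Gödel ¬ of 0.2 = 0 (operand ≠ 0)
¬x: Gödel ¬ of 0.2 = 0 (operand ≠ 0)
(y ∧ ¬x) = min(0.92, 0) = 0
(z ∧ z) = min(0.99, 0.99) = 0.99
(x ∨ (z ∧ z)) = max(0.2, 0.99) = 0.99
((x ∨ (z ∧ z)) ⊃ x): 0.99 > 0.2, so result = 0.2
((y ∧ ¬x) ∧ ((x ∨ (z ∧ z)) ⊃ x)) = min(0, 0.2) = 0
(x ∨ y) = max(0.2, 0.92) = 0.92
(((y ∧ ¬x) ∧ ((x ∨ (z ∧ z)) ⊃ x)) ∨ (x ∨ y)) = max(0, 0.92) = 0.92
(¬(¬x ∨ x) ∨ (((y ∧ ¬x) ∧ ((x ∨ (z ∧ z)) ⊃ x)) ∨ (x ∨ y))) = max(0, 0.92) = 0.92
((y ∧ ¬y) ⊃ (¬(¬x ∨ x) ∨ (((y ∧ ¬x) ∧ ((x ∨ (z ∧ z)) ⊃ x)) ∨ (x ∨ y)))): 0 ≤ 0.92, so result = 1

1.00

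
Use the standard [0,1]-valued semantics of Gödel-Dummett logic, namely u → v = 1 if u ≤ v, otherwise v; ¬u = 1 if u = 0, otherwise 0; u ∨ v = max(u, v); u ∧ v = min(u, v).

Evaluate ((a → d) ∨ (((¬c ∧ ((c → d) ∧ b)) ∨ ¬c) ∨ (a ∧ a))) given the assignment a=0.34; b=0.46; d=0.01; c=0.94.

0.34

(a → d): 0.34 > 0.01, so result = 0.01
¬c: Gödel ¬ of 0.94 = 0 (operand ≠ 0)
(c → d): 0.94 > 0.01, so result = 0.01
((c → d) ∧ b) = min(0.01, 0.46) = 0.01
(¬c ∧ ((c → d) ∧ b)) = min(0, 0.01) = 0
¬c: Gödel ¬ of 0.94 = 0 (operand ≠ 0)
((¬c ∧ ((c → d) ∧ b)) ∨ ¬c) = max(0, 0) = 0
(a ∧ a) = min(0.34, 0.34) = 0.34
(((¬c ∧ ((c → d) ∧ b)) ∨ ¬c) ∨ (a ∧ a)) = max(0, 0.34) = 0.34
((a → d) ∨ (((¬c ∧ ((c → d) ∧ b)) ∨ ¬c) ∨ (a ∧ a))) = max(0.01, 0.34) = 0.34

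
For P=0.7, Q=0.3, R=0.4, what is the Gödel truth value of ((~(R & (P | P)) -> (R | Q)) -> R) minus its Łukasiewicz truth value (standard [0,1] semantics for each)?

Gödel evaluation:
  (P | P) = max(0.7, 0.7) = 0.7
  (R & (P | P)) = min(0.4, 0.7) = 0.4
  ~(R & (P | P)): Gödel ¬ of 0.4 = 0 (operand ≠ 0)
  (R | Q) = max(0.4, 0.3) = 0.4
  (~(R & (P | P)) -> (R | Q)): 0 ≤ 0.4, so result = 1
  ((~(R & (P | P)) -> (R | Q)) -> R): 1 > 0.4, so result = 0.4
  Gödel value = 0.4
Łukasiewicz evaluation:
  (P | P) = max(0.7, 0.7) = 0.7
  (R & (P | P)) = min(0.4, 0.7) = 0.4
  ~(R & (P | P)): Łukasiewicz ¬ gives 1 − 0.4 = 0.6
  (R | Q) = max(0.4, 0.3) = 0.4
  (~(R & (P | P)) -> (R | Q)): min(1, 1 − 0.6 + 0.4) = 0.8
  ((~(R & (P | P)) -> (R | Q)) -> R): min(1, 1 − 0.8 + 0.4) = 0.6
  Łukasiewicz value = 0.6
Difference: 0.4 − 0.6 = -0.20

-0.20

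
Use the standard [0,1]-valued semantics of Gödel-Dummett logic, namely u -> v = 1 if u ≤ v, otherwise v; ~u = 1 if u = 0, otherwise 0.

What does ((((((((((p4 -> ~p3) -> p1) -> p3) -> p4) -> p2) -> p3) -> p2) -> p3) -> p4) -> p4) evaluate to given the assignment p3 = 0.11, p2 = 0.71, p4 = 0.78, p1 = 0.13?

~p3: Gödel ¬ of 0.11 = 0 (operand ≠ 0)
(p4 -> ~p3): 0.78 > 0, so result = 0
((p4 -> ~p3) -> p1): 0 ≤ 0.13, so result = 1
(((p4 -> ~p3) -> p1) -> p3): 1 > 0.11, so result = 0.11
((((p4 -> ~p3) -> p1) -> p3) -> p4): 0.11 ≤ 0.78, so result = 1
(((((p4 -> ~p3) -> p1) -> p3) -> p4) -> p2): 1 > 0.71, so result = 0.71
((((((p4 -> ~p3) -> p1) -> p3) -> p4) -> p2) -> p3): 0.71 > 0.11, so result = 0.11
(((((((p4 -> ~p3) -> p1) -> p3) -> p4) -> p2) -> p3) -> p2): 0.11 ≤ 0.71, so result = 1
((((((((p4 -> ~p3) -> p1) -> p3) -> p4) -> p2) -> p3) -> p2) -> p3): 1 > 0.11, so result = 0.11
(((((((((p4 -> ~p3) -> p1) -> p3) -> p4) -> p2) -> p3) -> p2) -> p3) -> p4): 0.11 ≤ 0.78, so result = 1
((((((((((p4 -> ~p3) -> p1) -> p3) -> p4) -> p2) -> p3) -> p2) -> p3) -> p4) -> p4): 1 > 0.78, so result = 0.78

0.78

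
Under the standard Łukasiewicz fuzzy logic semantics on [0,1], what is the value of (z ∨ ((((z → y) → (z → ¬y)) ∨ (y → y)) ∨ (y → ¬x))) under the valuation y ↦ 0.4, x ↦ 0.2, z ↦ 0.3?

1.00

(z → y): min(1, 1 − 0.3 + 0.4) = 1
¬y: Łukasiewicz ¬ gives 1 − 0.4 = 0.6
(z → ¬y): min(1, 1 − 0.3 + 0.6) = 1
((z → y) → (z → ¬y)): min(1, 1 − 1 + 1) = 1
(y → y): min(1, 1 − 0.4 + 0.4) = 1
(((z → y) → (z → ¬y)) ∨ (y → y)) = max(1, 1) = 1
¬x: Łukasiewicz ¬ gives 1 − 0.2 = 0.8
(y → ¬x): min(1, 1 − 0.4 + 0.8) = 1
((((z → y) → (z → ¬y)) ∨ (y → y)) ∨ (y → ¬x)) = max(1, 1) = 1
(z ∨ ((((z → y) → (z → ¬y)) ∨ (y → y)) ∨ (y → ¬x))) = max(0.3, 1) = 1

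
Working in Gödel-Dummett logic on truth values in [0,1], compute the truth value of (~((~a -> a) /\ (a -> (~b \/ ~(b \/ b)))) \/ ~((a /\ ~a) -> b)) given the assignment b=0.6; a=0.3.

~a: Gödel ¬ of 0.3 = 0 (operand ≠ 0)
(~a -> a): 0 ≤ 0.3, so result = 1
~b: Gödel ¬ of 0.6 = 0 (operand ≠ 0)
(b \/ b) = max(0.6, 0.6) = 0.6
~(b \/ b): Gödel ¬ of 0.6 = 0 (operand ≠ 0)
(~b \/ ~(b \/ b)) = max(0, 0) = 0
(a -> (~b \/ ~(b \/ b))): 0.3 > 0, so result = 0
((~a -> a) /\ (a -> (~b \/ ~(b \/ b)))) = min(1, 0) = 0
~((~a -> a) /\ (a -> (~b \/ ~(b \/ b)))): Gödel ¬ of 0 = 1 (operand is 0)
~a: Gödel ¬ of 0.3 = 0 (operand ≠ 0)
(a /\ ~a) = min(0.3, 0) = 0
((a /\ ~a) -> b): 0 ≤ 0.6, so result = 1
~((a /\ ~a) -> b): Gödel ¬ of 1 = 0 (operand ≠ 0)
(~((~a -> a) /\ (a -> (~b \/ ~(b \/ b)))) \/ ~((a /\ ~a) -> b)) = max(1, 0) = 1

1.00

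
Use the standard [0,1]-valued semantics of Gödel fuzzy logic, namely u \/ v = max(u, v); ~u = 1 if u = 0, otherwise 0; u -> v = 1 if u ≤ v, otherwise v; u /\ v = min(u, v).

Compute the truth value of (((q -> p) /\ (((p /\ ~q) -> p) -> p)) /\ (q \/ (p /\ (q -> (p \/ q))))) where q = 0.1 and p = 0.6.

0.60

(q -> p): 0.1 ≤ 0.6, so result = 1
~q: Gödel ¬ of 0.1 = 0 (operand ≠ 0)
(p /\ ~q) = min(0.6, 0) = 0
((p /\ ~q) -> p): 0 ≤ 0.6, so result = 1
(((p /\ ~q) -> p) -> p): 1 > 0.6, so result = 0.6
((q -> p) /\ (((p /\ ~q) -> p) -> p)) = min(1, 0.6) = 0.6
(p \/ q) = max(0.6, 0.1) = 0.6
(q -> (p \/ q)): 0.1 ≤ 0.6, so result = 1
(p /\ (q -> (p \/ q))) = min(0.6, 1) = 0.6
(q \/ (p /\ (q -> (p \/ q)))) = max(0.1, 0.6) = 0.6
(((q -> p) /\ (((p /\ ~q) -> p) -> p)) /\ (q \/ (p /\ (q -> (p \/ q))))) = min(0.6, 0.6) = 0.6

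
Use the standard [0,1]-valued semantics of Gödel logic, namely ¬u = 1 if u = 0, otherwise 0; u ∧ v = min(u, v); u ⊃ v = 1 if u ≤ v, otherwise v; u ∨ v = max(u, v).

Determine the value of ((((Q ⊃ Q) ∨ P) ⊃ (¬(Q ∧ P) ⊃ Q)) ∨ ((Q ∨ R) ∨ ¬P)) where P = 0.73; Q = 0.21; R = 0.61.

1.00

(Q ⊃ Q): 0.21 ≤ 0.21, so result = 1
((Q ⊃ Q) ∨ P) = max(1, 0.73) = 1
(Q ∧ P) = min(0.21, 0.73) = 0.21
¬(Q ∧ P): Gödel ¬ of 0.21 = 0 (operand ≠ 0)
(¬(Q ∧ P) ⊃ Q): 0 ≤ 0.21, so result = 1
(((Q ⊃ Q) ∨ P) ⊃ (¬(Q ∧ P) ⊃ Q)): 1 ≤ 1, so result = 1
(Q ∨ R) = max(0.21, 0.61) = 0.61
¬P: Gödel ¬ of 0.73 = 0 (operand ≠ 0)
((Q ∨ R) ∨ ¬P) = max(0.61, 0) = 0.61
((((Q ⊃ Q) ∨ P) ⊃ (¬(Q ∧ P) ⊃ Q)) ∨ ((Q ∨ R) ∨ ¬P)) = max(1, 0.61) = 1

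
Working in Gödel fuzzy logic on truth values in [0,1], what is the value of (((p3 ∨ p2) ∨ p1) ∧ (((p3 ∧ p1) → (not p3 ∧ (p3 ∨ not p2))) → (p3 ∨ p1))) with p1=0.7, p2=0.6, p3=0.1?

0.70

(p3 ∨ p2) = max(0.1, 0.6) = 0.6
((p3 ∨ p2) ∨ p1) = max(0.6, 0.7) = 0.7
(p3 ∧ p1) = min(0.1, 0.7) = 0.1
not p3: Gödel ¬ of 0.1 = 0 (operand ≠ 0)
not p2: Gödel ¬ of 0.6 = 0 (operand ≠ 0)
(p3 ∨ not p2) = max(0.1, 0) = 0.1
(not p3 ∧ (p3 ∨ not p2)) = min(0, 0.1) = 0
((p3 ∧ p1) → (not p3 ∧ (p3 ∨ not p2))): 0.1 > 0, so result = 0
(p3 ∨ p1) = max(0.1, 0.7) = 0.7
(((p3 ∧ p1) → (not p3 ∧ (p3 ∨ not p2))) → (p3 ∨ p1)): 0 ≤ 0.7, so result = 1
(((p3 ∨ p2) ∨ p1) ∧ (((p3 ∧ p1) → (not p3 ∧ (p3 ∨ not p2))) → (p3 ∨ p1))) = min(0.7, 1) = 0.7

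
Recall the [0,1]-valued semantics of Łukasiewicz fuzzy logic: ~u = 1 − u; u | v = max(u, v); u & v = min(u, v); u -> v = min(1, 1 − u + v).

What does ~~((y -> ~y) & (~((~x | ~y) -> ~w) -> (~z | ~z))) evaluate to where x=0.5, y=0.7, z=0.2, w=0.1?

0.60

~y: Łukasiewicz ¬ gives 1 − 0.7 = 0.3
(y -> ~y): min(1, 1 − 0.7 + 0.3) = 0.6
~x: Łukasiewicz ¬ gives 1 − 0.5 = 0.5
~y: Łukasiewicz ¬ gives 1 − 0.7 = 0.3
(~x | ~y) = max(0.5, 0.3) = 0.5
~w: Łukasiewicz ¬ gives 1 − 0.1 = 0.9
((~x | ~y) -> ~w): min(1, 1 − 0.5 + 0.9) = 1
~((~x | ~y) -> ~w): Łukasiewicz ¬ gives 1 − 1 = 0
~z: Łukasiewicz ¬ gives 1 − 0.2 = 0.8
~z: Łukasiewicz ¬ gives 1 − 0.2 = 0.8
(~z | ~z) = max(0.8, 0.8) = 0.8
(~((~x | ~y) -> ~w) -> (~z | ~z)): min(1, 1 − 0 + 0.8) = 1
((y -> ~y) & (~((~x | ~y) -> ~w) -> (~z | ~z))) = min(0.6, 1) = 0.6
~((y -> ~y) & (~((~x | ~y) -> ~w) -> (~z | ~z))): Łukasiewicz ¬ gives 1 − 0.6 = 0.4
~~((y -> ~y) & (~((~x | ~y) -> ~w) -> (~z | ~z))): Łukasiewicz ¬ gives 1 − 0.4 = 0.6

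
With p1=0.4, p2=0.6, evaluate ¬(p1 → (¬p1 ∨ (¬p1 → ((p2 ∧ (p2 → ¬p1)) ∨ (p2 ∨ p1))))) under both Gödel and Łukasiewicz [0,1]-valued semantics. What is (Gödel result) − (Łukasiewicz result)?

Gödel evaluation:
  ¬p1: Gödel ¬ of 0.4 = 0 (operand ≠ 0)
  ¬p1: Gödel ¬ of 0.4 = 0 (operand ≠ 0)
  ¬p1: Gödel ¬ of 0.4 = 0 (operand ≠ 0)
  (p2 → ¬p1): 0.6 > 0, so result = 0
  (p2 ∧ (p2 → ¬p1)) = min(0.6, 0) = 0
  (p2 ∨ p1) = max(0.6, 0.4) = 0.6
  ((p2 ∧ (p2 → ¬p1)) ∨ (p2 ∨ p1)) = max(0, 0.6) = 0.6
  (¬p1 → ((p2 ∧ (p2 → ¬p1)) ∨ (p2 ∨ p1))): 0 ≤ 0.6, so result = 1
  (¬p1 ∨ (¬p1 → ((p2 ∧ (p2 → ¬p1)) ∨ (p2 ∨ p1)))) = max(0, 1) = 1
  (p1 → (¬p1 ∨ (¬p1 → ((p2 ∧ (p2 → ¬p1)) ∨ (p2 ∨ p1))))): 0.4 ≤ 1, so result = 1
  ¬(p1 → (¬p1 ∨ (¬p1 → ((p2 ∧ (p2 → ¬p1)) ∨ (p2 ∨ p1))))): Gödel ¬ of 1 = 0 (operand ≠ 0)
  Gödel value = 0
Łukasiewicz evaluation:
  ¬p1: Łukasiewicz ¬ gives 1 − 0.4 = 0.6
  ¬p1: Łukasiewicz ¬ gives 1 − 0.4 = 0.6
  ¬p1: Łukasiewicz ¬ gives 1 − 0.4 = 0.6
  (p2 → ¬p1): min(1, 1 − 0.6 + 0.6) = 1
  (p2 ∧ (p2 → ¬p1)) = min(0.6, 1) = 0.6
  (p2 ∨ p1) = max(0.6, 0.4) = 0.6
  ((p2 ∧ (p2 → ¬p1)) ∨ (p2 ∨ p1)) = max(0.6, 0.6) = 0.6
  (¬p1 → ((p2 ∧ (p2 → ¬p1)) ∨ (p2 ∨ p1))): min(1, 1 − 0.6 + 0.6) = 1
  (¬p1 ∨ (¬p1 → ((p2 ∧ (p2 → ¬p1)) ∨ (p2 ∨ p1)))) = max(0.6, 1) = 1
  (p1 → (¬p1 ∨ (¬p1 → ((p2 ∧ (p2 → ¬p1)) ∨ (p2 ∨ p1))))): min(1, 1 − 0.4 + 1) = 1
  ¬(p1 → (¬p1 ∨ (¬p1 → ((p2 ∧ (p2 → ¬p1)) ∨ (p2 ∨ p1))))): Łukasiewicz ¬ gives 1 − 1 = 0
  Łukasiewicz value = 0
Difference: 0 − 0 = 0.00

0.00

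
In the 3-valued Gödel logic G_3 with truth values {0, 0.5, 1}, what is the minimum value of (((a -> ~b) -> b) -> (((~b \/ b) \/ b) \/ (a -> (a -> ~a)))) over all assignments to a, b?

0.50

The minimum is attained at a = 0.5, b = 0.5:
  ~b: Gödel ¬ of 0.5 = 0 (operand ≠ 0)
  (a -> ~b): 0.5 > 0, so result = 0
  ((a -> ~b) -> b): 0 ≤ 0.5, so result = 1
  ~b: Gödel ¬ of 0.5 = 0 (operand ≠ 0)
  (~b \/ b) = max(0, 0.5) = 0.5
  ((~b \/ b) \/ b) = max(0.5, 0.5) = 0.5
  ~a: Gödel ¬ of 0.5 = 0 (operand ≠ 0)
  (a -> ~a): 0.5 > 0, so result = 0
  (a -> (a -> ~a)): 0.5 > 0, so result = 0
  (((~b \/ b) \/ b) \/ (a -> (a -> ~a))) = max(0.5, 0) = 0.5
  (((a -> ~b) -> b) -> (((~b \/ b) \/ b) \/ (a -> (a -> ~a)))): 1 > 0.5, so result = 0.5
Checking all 9 assignments confirms none give a value below 0.50.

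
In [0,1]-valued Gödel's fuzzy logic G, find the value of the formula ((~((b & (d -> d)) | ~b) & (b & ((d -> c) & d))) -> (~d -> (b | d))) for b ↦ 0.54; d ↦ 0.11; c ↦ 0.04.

1.00

(d -> d): 0.11 ≤ 0.11, so result = 1
(b & (d -> d)) = min(0.54, 1) = 0.54
~b: Gödel ¬ of 0.54 = 0 (operand ≠ 0)
((b & (d -> d)) | ~b) = max(0.54, 0) = 0.54
~((b & (d -> d)) | ~b): Gödel ¬ of 0.54 = 0 (operand ≠ 0)
(d -> c): 0.11 > 0.04, so result = 0.04
((d -> c) & d) = min(0.04, 0.11) = 0.04
(b & ((d -> c) & d)) = min(0.54, 0.04) = 0.04
(~((b & (d -> d)) | ~b) & (b & ((d -> c) & d))) = min(0, 0.04) = 0
~d: Gödel ¬ of 0.11 = 0 (operand ≠ 0)
(b | d) = max(0.54, 0.11) = 0.54
(~d -> (b | d)): 0 ≤ 0.54, so result = 1
((~((b & (d -> d)) | ~b) & (b & ((d -> c) & d))) -> (~d -> (b | d))): 0 ≤ 1, so result = 1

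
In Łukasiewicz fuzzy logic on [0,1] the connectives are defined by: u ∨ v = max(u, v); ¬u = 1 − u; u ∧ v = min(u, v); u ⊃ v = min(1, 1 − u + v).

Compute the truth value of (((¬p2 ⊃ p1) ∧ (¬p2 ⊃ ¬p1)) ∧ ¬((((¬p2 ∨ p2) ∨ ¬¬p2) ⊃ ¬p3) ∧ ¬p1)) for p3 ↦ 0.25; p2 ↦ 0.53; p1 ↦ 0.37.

0.37

¬p2: Łukasiewicz ¬ gives 1 − 0.53 = 0.47
(¬p2 ⊃ p1): min(1, 1 − 0.47 + 0.37) = 0.9
¬p2: Łukasiewicz ¬ gives 1 − 0.53 = 0.47
¬p1: Łukasiewicz ¬ gives 1 − 0.37 = 0.63
(¬p2 ⊃ ¬p1): min(1, 1 − 0.47 + 0.63) = 1
((¬p2 ⊃ p1) ∧ (¬p2 ⊃ ¬p1)) = min(0.9, 1) = 0.9
¬p2: Łukasiewicz ¬ gives 1 − 0.53 = 0.47
(¬p2 ∨ p2) = max(0.47, 0.53) = 0.53
¬p2: Łukasiewicz ¬ gives 1 − 0.53 = 0.47
¬¬p2: Łukasiewicz ¬ gives 1 − 0.47 = 0.53
((¬p2 ∨ p2) ∨ ¬¬p2) = max(0.53, 0.53) = 0.53
¬p3: Łukasiewicz ¬ gives 1 − 0.25 = 0.75
(((¬p2 ∨ p2) ∨ ¬¬p2) ⊃ ¬p3): min(1, 1 − 0.53 + 0.75) = 1
¬p1: Łukasiewicz ¬ gives 1 − 0.37 = 0.63
((((¬p2 ∨ p2) ∨ ¬¬p2) ⊃ ¬p3) ∧ ¬p1) = min(1, 0.63) = 0.63
¬((((¬p2 ∨ p2) ∨ ¬¬p2) ⊃ ¬p3) ∧ ¬p1): Łukasiewicz ¬ gives 1 − 0.63 = 0.37
(((¬p2 ⊃ p1) ∧ (¬p2 ⊃ ¬p1)) ∧ ¬((((¬p2 ∨ p2) ∨ ¬¬p2) ⊃ ¬p3) ∧ ¬p1)) = min(0.9, 0.37) = 0.37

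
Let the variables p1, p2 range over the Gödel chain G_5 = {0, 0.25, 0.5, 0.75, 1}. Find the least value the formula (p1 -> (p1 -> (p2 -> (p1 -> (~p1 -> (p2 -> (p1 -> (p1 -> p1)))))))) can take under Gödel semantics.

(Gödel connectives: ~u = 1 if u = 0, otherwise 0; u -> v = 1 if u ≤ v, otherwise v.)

Every assignment gives 1. For instance at p1 = 0, p2 = 0:
  ~p1: Gödel ¬ of 0 = 1 (operand is 0)
  (p1 -> p1): 0 ≤ 0, so result = 1
  (p1 -> (p1 -> p1)): 0 ≤ 1, so result = 1
  (p2 -> (p1 -> (p1 -> p1))): 0 ≤ 1, so result = 1
  (~p1 -> (p2 -> (p1 -> (p1 -> p1)))): 1 ≤ 1, so result = 1
  (p1 -> (~p1 -> (p2 -> (p1 -> (p1 -> p1))))): 0 ≤ 1, so result = 1
  (p2 -> (p1 -> (~p1 -> (p2 -> (p1 -> (p1 -> p1)))))): 0 ≤ 1, so result = 1
  (p1 -> (p2 -> (p1 -> (~p1 -> (p2 -> (p1 -> (p1 -> p1))))))): 0 ≤ 1, so result = 1
  (p1 -> (p1 -> (p2 -> (p1 -> (~p1 -> (p2 -> (p1 -> (p1 -> p1)))))))): 0 ≤ 1, so result = 1
All 25 assignments give value 1 — the formula is a G_5-tautology.

1.00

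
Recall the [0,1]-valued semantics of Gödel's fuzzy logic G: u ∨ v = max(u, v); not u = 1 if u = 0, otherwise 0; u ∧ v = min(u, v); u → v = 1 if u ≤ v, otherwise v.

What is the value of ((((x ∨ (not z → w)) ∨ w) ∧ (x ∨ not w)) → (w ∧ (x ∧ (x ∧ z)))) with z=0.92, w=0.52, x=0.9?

not z: Gödel ¬ of 0.92 = 0 (operand ≠ 0)
(not z → w): 0 ≤ 0.52, so result = 1
(x ∨ (not z → w)) = max(0.9, 1) = 1
((x ∨ (not z → w)) ∨ w) = max(1, 0.52) = 1
not w: Gödel ¬ of 0.52 = 0 (operand ≠ 0)
(x ∨ not w) = max(0.9, 0) = 0.9
(((x ∨ (not z → w)) ∨ w) ∧ (x ∨ not w)) = min(1, 0.9) = 0.9
(x ∧ z) = min(0.9, 0.92) = 0.9
(x ∧ (x ∧ z)) = min(0.9, 0.9) = 0.9
(w ∧ (x ∧ (x ∧ z))) = min(0.52, 0.9) = 0.52
((((x ∨ (not z → w)) ∨ w) ∧ (x ∨ not w)) → (w ∧ (x ∧ (x ∧ z)))): 0.9 > 0.52, so result = 0.52

0.52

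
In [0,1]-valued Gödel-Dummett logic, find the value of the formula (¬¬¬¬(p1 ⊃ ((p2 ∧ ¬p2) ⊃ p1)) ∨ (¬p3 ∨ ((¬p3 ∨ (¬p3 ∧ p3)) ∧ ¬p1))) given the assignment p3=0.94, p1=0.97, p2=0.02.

1.00

¬p2: Gödel ¬ of 0.02 = 0 (operand ≠ 0)
(p2 ∧ ¬p2) = min(0.02, 0) = 0
((p2 ∧ ¬p2) ⊃ p1): 0 ≤ 0.97, so result = 1
(p1 ⊃ ((p2 ∧ ¬p2) ⊃ p1)): 0.97 ≤ 1, so result = 1
¬(p1 ⊃ ((p2 ∧ ¬p2) ⊃ p1)): Gödel ¬ of 1 = 0 (operand ≠ 0)
¬¬(p1 ⊃ ((p2 ∧ ¬p2) ⊃ p1)): Gödel ¬ of 0 = 1 (operand is 0)
¬¬¬(p1 ⊃ ((p2 ∧ ¬p2) ⊃ p1)): Gödel ¬ of 1 = 0 (operand ≠ 0)
¬¬¬¬(p1 ⊃ ((p2 ∧ ¬p2) ⊃ p1)): Gödel ¬ of 0 = 1 (operand is 0)
¬p3: Gödel ¬ of 0.94 = 0 (operand ≠ 0)
¬p3: Gödel ¬ of 0.94 = 0 (operand ≠ 0)
¬p3: Gödel ¬ of 0.94 = 0 (operand ≠ 0)
(¬p3 ∧ p3) = min(0, 0.94) = 0
(¬p3 ∨ (¬p3 ∧ p3)) = max(0, 0) = 0
¬p1: Gödel ¬ of 0.97 = 0 (operand ≠ 0)
((¬p3 ∨ (¬p3 ∧ p3)) ∧ ¬p1) = min(0, 0) = 0
(¬p3 ∨ ((¬p3 ∨ (¬p3 ∧ p3)) ∧ ¬p1)) = max(0, 0) = 0
(¬¬¬¬(p1 ⊃ ((p2 ∧ ¬p2) ⊃ p1)) ∨ (¬p3 ∨ ((¬p3 ∨ (¬p3 ∧ p3)) ∧ ¬p1))) = max(1, 0) = 1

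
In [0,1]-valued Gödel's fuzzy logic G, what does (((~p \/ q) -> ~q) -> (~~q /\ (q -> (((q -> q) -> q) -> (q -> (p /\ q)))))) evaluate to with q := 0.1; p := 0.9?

~p: Gödel ¬ of 0.9 = 0 (operand ≠ 0)
(~p \/ q) = max(0, 0.1) = 0.1
~q: Gödel ¬ of 0.1 = 0 (operand ≠ 0)
((~p \/ q) -> ~q): 0.1 > 0, so result = 0
~q: Gödel ¬ of 0.1 = 0 (operand ≠ 0)
~~q: Gödel ¬ of 0 = 1 (operand is 0)
(q -> q): 0.1 ≤ 0.1, so result = 1
((q -> q) -> q): 1 > 0.1, so result = 0.1
(p /\ q) = min(0.9, 0.1) = 0.1
(q -> (p /\ q)): 0.1 ≤ 0.1, so result = 1
(((q -> q) -> q) -> (q -> (p /\ q))): 0.1 ≤ 1, so result = 1
(q -> (((q -> q) -> q) -> (q -> (p /\ q)))): 0.1 ≤ 1, so result = 1
(~~q /\ (q -> (((q -> q) -> q) -> (q -> (p /\ q))))) = min(1, 1) = 1
(((~p \/ q) -> ~q) -> (~~q /\ (q -> (((q -> q) -> q) -> (q -> (p /\ q)))))): 0 ≤ 1, so result = 1

1.00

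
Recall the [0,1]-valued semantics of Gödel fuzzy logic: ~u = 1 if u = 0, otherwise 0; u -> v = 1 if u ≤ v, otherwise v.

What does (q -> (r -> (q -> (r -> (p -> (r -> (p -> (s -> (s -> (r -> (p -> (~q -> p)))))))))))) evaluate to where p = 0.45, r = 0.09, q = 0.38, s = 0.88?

~q: Gödel ¬ of 0.38 = 0 (operand ≠ 0)
(~q -> p): 0 ≤ 0.45, so result = 1
(p -> (~q -> p)): 0.45 ≤ 1, so result = 1
(r -> (p -> (~q -> p))): 0.09 ≤ 1, so result = 1
(s -> (r -> (p -> (~q -> p)))): 0.88 ≤ 1, so result = 1
(s -> (s -> (r -> (p -> (~q -> p))))): 0.88 ≤ 1, so result = 1
(p -> (s -> (s -> (r -> (p -> (~q -> p)))))): 0.45 ≤ 1, so result = 1
(r -> (p -> (s -> (s -> (r -> (p -> (~q -> p))))))): 0.09 ≤ 1, so result = 1
(p -> (r -> (p -> (s -> (s -> (r -> (p -> (~q -> p)))))))): 0.45 ≤ 1, so result = 1
(r -> (p -> (r -> (p -> (s -> (s -> (r -> (p -> (~q -> p))))))))): 0.09 ≤ 1, so result = 1
(q -> (r -> (p -> (r -> (p -> (s -> (s -> (r -> (p -> (~q -> p)))))))))): 0.38 ≤ 1, so result = 1
(r -> (q -> (r -> (p -> (r -> (p -> (s -> (s -> (r -> (p -> (~q -> p))))))))))): 0.09 ≤ 1, so result = 1
(q -> (r -> (q -> (r -> (p -> (r -> (p -> (s -> (s -> (r -> (p -> (~q -> p)))))))))))): 0.38 ≤ 1, so result = 1

1.00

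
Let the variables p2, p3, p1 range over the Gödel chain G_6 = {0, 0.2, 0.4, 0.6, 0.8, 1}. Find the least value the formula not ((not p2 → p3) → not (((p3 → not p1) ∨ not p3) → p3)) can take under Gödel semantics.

The minimum is attained at p2 = 0, p3 = 0, p1 = 0:
  not p2: Gödel ¬ of 0 = 1 (operand is 0)
  (not p2 → p3): 1 > 0, so result = 0
  not p1: Gödel ¬ of 0 = 1 (operand is 0)
  (p3 → not p1): 0 ≤ 1, so result = 1
  not p3: Gödel ¬ of 0 = 1 (operand is 0)
  ((p3 → not p1) ∨ not p3) = max(1, 1) = 1
  (((p3 → not p1) ∨ not p3) → p3): 1 > 0, so result = 0
  not (((p3 → not p1) ∨ not p3) → p3): Gödel ¬ of 0 = 1 (operand is 0)
  ((not p2 → p3) → not (((p3 → not p1) ∨ not p3) → p3)): 0 ≤ 1, so result = 1
  not ((not p2 → p3) → not (((p3 → not p1) ∨ not p3) → p3)): Gödel ¬ of 1 = 0 (operand ≠ 0)
Checking all 216 assignments confirms none give a value below 0.00.

0.00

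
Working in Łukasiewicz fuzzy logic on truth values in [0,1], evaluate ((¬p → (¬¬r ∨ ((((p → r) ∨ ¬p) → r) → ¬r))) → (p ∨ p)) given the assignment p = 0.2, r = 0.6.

0.20

¬p: Łukasiewicz ¬ gives 1 − 0.2 = 0.8
¬r: Łukasiewicz ¬ gives 1 − 0.6 = 0.4
¬¬r: Łukasiewicz ¬ gives 1 − 0.4 = 0.6
(p → r): min(1, 1 − 0.2 + 0.6) = 1
¬p: Łukasiewicz ¬ gives 1 − 0.2 = 0.8
((p → r) ∨ ¬p) = max(1, 0.8) = 1
(((p → r) ∨ ¬p) → r): min(1, 1 − 1 + 0.6) = 0.6
¬r: Łukasiewicz ¬ gives 1 − 0.6 = 0.4
((((p → r) ∨ ¬p) → r) → ¬r): min(1, 1 − 0.6 + 0.4) = 0.8
(¬¬r ∨ ((((p → r) ∨ ¬p) → r) → ¬r)) = max(0.6, 0.8) = 0.8
(¬p → (¬¬r ∨ ((((p → r) ∨ ¬p) → r) → ¬r))): min(1, 1 − 0.8 + 0.8) = 1
(p ∨ p) = max(0.2, 0.2) = 0.2
((¬p → (¬¬r ∨ ((((p → r) ∨ ¬p) → r) → ¬r))) → (p ∨ p)): min(1, 1 − 1 + 0.2) = 0.2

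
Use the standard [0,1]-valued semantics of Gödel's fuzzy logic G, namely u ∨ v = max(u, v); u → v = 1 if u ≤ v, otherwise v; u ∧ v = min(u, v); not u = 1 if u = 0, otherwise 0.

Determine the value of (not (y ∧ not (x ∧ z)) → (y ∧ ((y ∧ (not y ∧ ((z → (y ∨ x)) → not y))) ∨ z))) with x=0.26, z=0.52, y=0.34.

(x ∧ z) = min(0.26, 0.52) = 0.26
not (x ∧ z): Gödel ¬ of 0.26 = 0 (operand ≠ 0)
(y ∧ not (x ∧ z)) = min(0.34, 0) = 0
not (y ∧ not (x ∧ z)): Gödel ¬ of 0 = 1 (operand is 0)
not y: Gödel ¬ of 0.34 = 0 (operand ≠ 0)
(y ∨ x) = max(0.34, 0.26) = 0.34
(z → (y ∨ x)): 0.52 > 0.34, so result = 0.34
not y: Gödel ¬ of 0.34 = 0 (operand ≠ 0)
((z → (y ∨ x)) → not y): 0.34 > 0, so result = 0
(not y ∧ ((z → (y ∨ x)) → not y)) = min(0, 0) = 0
(y ∧ (not y ∧ ((z → (y ∨ x)) → not y))) = min(0.34, 0) = 0
((y ∧ (not y ∧ ((z → (y ∨ x)) → not y))) ∨ z) = max(0, 0.52) = 0.52
(y ∧ ((y ∧ (not y ∧ ((z → (y ∨ x)) → not y))) ∨ z)) = min(0.34, 0.52) = 0.34
(not (y ∧ not (x ∧ z)) → (y ∧ ((y ∧ (not y ∧ ((z → (y ∨ x)) → not y))) ∨ z))): 1 > 0.34, so result = 0.34

0.34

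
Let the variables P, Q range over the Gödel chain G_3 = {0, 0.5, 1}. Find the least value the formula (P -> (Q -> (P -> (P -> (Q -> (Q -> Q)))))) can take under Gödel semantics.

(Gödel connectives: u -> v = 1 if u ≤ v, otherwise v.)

Every assignment gives 1. For instance at P = 0, Q = 0:
  (Q -> Q): 0 ≤ 0, so result = 1
  (Q -> (Q -> Q)): 0 ≤ 1, so result = 1
  (P -> (Q -> (Q -> Q))): 0 ≤ 1, so result = 1
  (P -> (P -> (Q -> (Q -> Q)))): 0 ≤ 1, so result = 1
  (Q -> (P -> (P -> (Q -> (Q -> Q))))): 0 ≤ 1, so result = 1
  (P -> (Q -> (P -> (P -> (Q -> (Q -> Q)))))): 0 ≤ 1, so result = 1
All 9 assignments give value 1 — the formula is a G_3-tautology.

1.00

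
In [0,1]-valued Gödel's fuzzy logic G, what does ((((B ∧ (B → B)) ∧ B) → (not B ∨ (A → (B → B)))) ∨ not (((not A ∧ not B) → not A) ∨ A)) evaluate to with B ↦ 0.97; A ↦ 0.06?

1.00

(B → B): 0.97 ≤ 0.97, so result = 1
(B ∧ (B → B)) = min(0.97, 1) = 0.97
((B ∧ (B → B)) ∧ B) = min(0.97, 0.97) = 0.97
not B: Gödel ¬ of 0.97 = 0 (operand ≠ 0)
(B → B): 0.97 ≤ 0.97, so result = 1
(A → (B → B)): 0.06 ≤ 1, so result = 1
(not B ∨ (A → (B → B))) = max(0, 1) = 1
(((B ∧ (B → B)) ∧ B) → (not B ∨ (A → (B → B)))): 0.97 ≤ 1, so result = 1
not A: Gödel ¬ of 0.06 = 0 (operand ≠ 0)
not B: Gödel ¬ of 0.97 = 0 (operand ≠ 0)
(not A ∧ not B) = min(0, 0) = 0
not A: Gödel ¬ of 0.06 = 0 (operand ≠ 0)
((not A ∧ not B) → not A): 0 ≤ 0, so result = 1
(((not A ∧ not B) → not A) ∨ A) = max(1, 0.06) = 1
not (((not A ∧ not B) → not A) ∨ A): Gödel ¬ of 1 = 0 (operand ≠ 0)
((((B ∧ (B → B)) ∧ B) → (not B ∨ (A → (B → B)))) ∨ not (((not A ∧ not B) → not A) ∨ A)) = max(1, 0) = 1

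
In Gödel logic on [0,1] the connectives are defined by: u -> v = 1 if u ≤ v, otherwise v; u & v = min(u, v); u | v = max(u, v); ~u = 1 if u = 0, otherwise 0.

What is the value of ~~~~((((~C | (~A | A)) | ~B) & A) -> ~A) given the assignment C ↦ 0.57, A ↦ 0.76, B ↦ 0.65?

~C: Gödel ¬ of 0.57 = 0 (operand ≠ 0)
~A: Gödel ¬ of 0.76 = 0 (operand ≠ 0)
(~A | A) = max(0, 0.76) = 0.76
(~C | (~A | A)) = max(0, 0.76) = 0.76
~B: Gödel ¬ of 0.65 = 0 (operand ≠ 0)
((~C | (~A | A)) | ~B) = max(0.76, 0) = 0.76
(((~C | (~A | A)) | ~B) & A) = min(0.76, 0.76) = 0.76
~A: Gödel ¬ of 0.76 = 0 (operand ≠ 0)
((((~C | (~A | A)) | ~B) & A) -> ~A): 0.76 > 0, so result = 0
~((((~C | (~A | A)) | ~B) & A) -> ~A): Gödel ¬ of 0 = 1 (operand is 0)
~~((((~C | (~A | A)) | ~B) & A) -> ~A): Gödel ¬ of 1 = 0 (operand ≠ 0)
~~~((((~C | (~A | A)) | ~B) & A) -> ~A): Gödel ¬ of 0 = 1 (operand is 0)
~~~~((((~C | (~A | A)) | ~B) & A) -> ~A): Gödel ¬ of 1 = 0 (operand ≠ 0)

0.00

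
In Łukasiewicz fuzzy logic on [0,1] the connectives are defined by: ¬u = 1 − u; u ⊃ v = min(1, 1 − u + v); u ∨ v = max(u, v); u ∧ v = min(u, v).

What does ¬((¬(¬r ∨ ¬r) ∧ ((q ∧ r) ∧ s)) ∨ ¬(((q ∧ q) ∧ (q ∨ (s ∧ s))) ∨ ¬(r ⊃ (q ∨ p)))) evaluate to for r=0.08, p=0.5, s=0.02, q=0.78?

¬r: Łukasiewicz ¬ gives 1 − 0.08 = 0.92
¬r: Łukasiewicz ¬ gives 1 − 0.08 = 0.92
(¬r ∨ ¬r) = max(0.92, 0.92) = 0.92
¬(¬r ∨ ¬r): Łukasiewicz ¬ gives 1 − 0.92 = 0.08
(q ∧ r) = min(0.78, 0.08) = 0.08
((q ∧ r) ∧ s) = min(0.08, 0.02) = 0.02
(¬(¬r ∨ ¬r) ∧ ((q ∧ r) ∧ s)) = min(0.08, 0.02) = 0.02
(q ∧ q) = min(0.78, 0.78) = 0.78
(s ∧ s) = min(0.02, 0.02) = 0.02
(q ∨ (s ∧ s)) = max(0.78, 0.02) = 0.78
((q ∧ q) ∧ (q ∨ (s ∧ s))) = min(0.78, 0.78) = 0.78
(q ∨ p) = max(0.78, 0.5) = 0.78
(r ⊃ (q ∨ p)): min(1, 1 − 0.08 + 0.78) = 1
¬(r ⊃ (q ∨ p)): Łukasiewicz ¬ gives 1 − 1 = 0
(((q ∧ q) ∧ (q ∨ (s ∧ s))) ∨ ¬(r ⊃ (q ∨ p))) = max(0.78, 0) = 0.78
¬(((q ∧ q) ∧ (q ∨ (s ∧ s))) ∨ ¬(r ⊃ (q ∨ p))): Łukasiewicz ¬ gives 1 − 0.78 = 0.22
((¬(¬r ∨ ¬r) ∧ ((q ∧ r) ∧ s)) ∨ ¬(((q ∧ q) ∧ (q ∨ (s ∧ s))) ∨ ¬(r ⊃ (q ∨ p)))) = max(0.02, 0.22) = 0.22
¬((¬(¬r ∨ ¬r) ∧ ((q ∧ r) ∧ s)) ∨ ¬(((q ∧ q) ∧ (q ∨ (s ∧ s))) ∨ ¬(r ⊃ (q ∨ p)))): Łukasiewicz ¬ gives 1 − 0.22 = 0.78

0.78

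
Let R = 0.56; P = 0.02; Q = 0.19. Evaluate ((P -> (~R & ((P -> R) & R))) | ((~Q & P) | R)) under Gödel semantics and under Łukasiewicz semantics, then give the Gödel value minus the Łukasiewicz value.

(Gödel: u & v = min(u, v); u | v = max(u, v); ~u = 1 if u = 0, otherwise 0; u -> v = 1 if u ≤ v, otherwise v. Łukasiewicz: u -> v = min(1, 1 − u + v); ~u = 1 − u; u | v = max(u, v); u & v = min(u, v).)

-0.44

Gödel evaluation:
  ~R: Gödel ¬ of 0.56 = 0 (operand ≠ 0)
  (P -> R): 0.02 ≤ 0.56, so result = 1
  ((P -> R) & R) = min(1, 0.56) = 0.56
  (~R & ((P -> R) & R)) = min(0, 0.56) = 0
  (P -> (~R & ((P -> R) & R))): 0.02 > 0, so result = 0
  ~Q: Gödel ¬ of 0.19 = 0 (operand ≠ 0)
  (~Q & P) = min(0, 0.02) = 0
  ((~Q & P) | R) = max(0, 0.56) = 0.56
  ((P -> (~R & ((P -> R) & R))) | ((~Q & P) | R)) = max(0, 0.56) = 0.56
  Gödel value = 0.56
Łukasiewicz evaluation:
  ~R: Łukasiewicz ¬ gives 1 − 0.56 = 0.44
  (P -> R): min(1, 1 − 0.02 + 0.56) = 1
  ((P -> R) & R) = min(1, 0.56) = 0.56
  (~R & ((P -> R) & R)) = min(0.44, 0.56) = 0.44
  (P -> (~R & ((P -> R) & R))): min(1, 1 − 0.02 + 0.44) = 1
  ~Q: Łukasiewicz ¬ gives 1 − 0.19 = 0.81
  (~Q & P) = min(0.81, 0.02) = 0.02
  ((~Q & P) | R) = max(0.02, 0.56) = 0.56
  ((P -> (~R & ((P -> R) & R))) | ((~Q & P) | R)) = max(1, 0.56) = 1
  Łukasiewicz value = 1
Difference: 0.56 − 1 = -0.44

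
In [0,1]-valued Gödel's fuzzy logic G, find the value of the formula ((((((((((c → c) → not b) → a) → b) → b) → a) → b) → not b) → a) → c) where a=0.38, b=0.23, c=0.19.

(c → c): 0.19 ≤ 0.19, so result = 1
not b: Gödel ¬ of 0.23 = 0 (operand ≠ 0)
((c → c) → not b): 1 > 0, so result = 0
(((c → c) → not b) → a): 0 ≤ 0.38, so result = 1
((((c → c) → not b) → a) → b): 1 > 0.23, so result = 0.23
(((((c → c) → not b) → a) → b) → b): 0.23 ≤ 0.23, so result = 1
((((((c → c) → not b) → a) → b) → b) → a): 1 > 0.38, so result = 0.38
(((((((c → c) → not b) → a) → b) → b) → a) → b): 0.38 > 0.23, so result = 0.23
not b: Gödel ¬ of 0.23 = 0 (operand ≠ 0)
((((((((c → c) → not b) → a) → b) → b) → a) → b) → not b): 0.23 > 0, so result = 0
(((((((((c → c) → not b) → a) → b) → b) → a) → b) → not b) → a): 0 ≤ 0.38, so result = 1
((((((((((c → c) → not b) → a) → b) → b) → a) → b) → not b) → a) → c): 1 > 0.19, so result = 0.19

0.19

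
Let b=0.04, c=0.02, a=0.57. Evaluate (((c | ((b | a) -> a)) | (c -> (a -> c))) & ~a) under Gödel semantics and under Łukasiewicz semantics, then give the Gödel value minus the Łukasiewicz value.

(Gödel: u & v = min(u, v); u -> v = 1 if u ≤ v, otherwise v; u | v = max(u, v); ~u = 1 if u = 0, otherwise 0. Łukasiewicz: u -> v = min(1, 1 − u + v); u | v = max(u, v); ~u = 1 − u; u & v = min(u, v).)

Gödel evaluation:
  (b | a) = max(0.04, 0.57) = 0.57
  ((b | a) -> a): 0.57 ≤ 0.57, so result = 1
  (c | ((b | a) -> a)) = max(0.02, 1) = 1
  (a -> c): 0.57 > 0.02, so result = 0.02
  (c -> (a -> c)): 0.02 ≤ 0.02, so result = 1
  ((c | ((b | a) -> a)) | (c -> (a -> c))) = max(1, 1) = 1
  ~a: Gödel ¬ of 0.57 = 0 (operand ≠ 0)
  (((c | ((b | a) -> a)) | (c -> (a -> c))) & ~a) = min(1, 0) = 0
  Gödel value = 0
Łukasiewicz evaluation:
  (b | a) = max(0.04, 0.57) = 0.57
  ((b | a) -> a): min(1, 1 − 0.57 + 0.57) = 1
  (c | ((b | a) -> a)) = max(0.02, 1) = 1
  (a -> c): min(1, 1 − 0.57 + 0.02) = 0.45
  (c -> (a -> c)): min(1, 1 − 0.02 + 0.45) = 1
  ((c | ((b | a) -> a)) | (c -> (a -> c))) = max(1, 1) = 1
  ~a: Łukasiewicz ¬ gives 1 − 0.57 = 0.43
  (((c | ((b | a) -> a)) | (c -> (a -> c))) & ~a) = min(1, 0.43) = 0.43
  Łukasiewicz value = 0.43
Difference: 0 − 0.43 = -0.43

-0.43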